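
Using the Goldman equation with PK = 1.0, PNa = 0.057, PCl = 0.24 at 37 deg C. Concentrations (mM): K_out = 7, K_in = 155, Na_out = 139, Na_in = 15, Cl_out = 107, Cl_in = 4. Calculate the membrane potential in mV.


Vm = (RT/F)*ln((PK*Ko + PNa*Nao + PCl*Cli)/(PK*Ki + PNa*Nai + PCl*Clo))
Numer = 15.883, Denom = 181.535
Vm = -65.11 mV


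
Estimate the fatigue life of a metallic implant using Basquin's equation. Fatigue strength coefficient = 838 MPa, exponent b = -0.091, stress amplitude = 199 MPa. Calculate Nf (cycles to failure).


sigma_a = sigma_f' * (2Nf)^b
2Nf = (sigma_a/sigma_f')^(1/b)
2Nf = (199/838)^(1/-0.091)
2Nf = 7268401.8
Nf = 3.6342e+06


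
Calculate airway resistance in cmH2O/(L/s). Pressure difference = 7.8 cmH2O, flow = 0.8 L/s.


R = dP / flow
R = 7.8 / 0.8
R = 9.75 cmH2O/(L/s)


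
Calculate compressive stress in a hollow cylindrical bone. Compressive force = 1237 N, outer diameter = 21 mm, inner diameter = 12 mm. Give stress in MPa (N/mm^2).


A = pi*(r_o^2 - r_i^2)
r_o = 10.5 mm, r_i = 6 mm
A = 233.263 mm^2
sigma = F/A = 1237 / 233.263
sigma = 5.303 MPa


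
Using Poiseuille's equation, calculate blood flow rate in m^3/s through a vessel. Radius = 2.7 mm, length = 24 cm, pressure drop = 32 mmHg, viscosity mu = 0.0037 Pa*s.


Q = pi*r^4*dP / (8*mu*L)
r = 0.0027 m, L = 0.24 m
dP = 32 mmHg = 4266.304 Pa
Q = 1.0027e-04 m^3/s


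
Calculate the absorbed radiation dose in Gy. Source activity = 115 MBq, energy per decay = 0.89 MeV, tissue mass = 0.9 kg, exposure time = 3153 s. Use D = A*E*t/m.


A = 115 MBq = 1.1500e+08 Bq
E = 0.89 MeV = 1.42578e-13 J
D = A*E*t/m = 1.1500e+08*1.42578e-13*3153/0.9
D = 0.05744 Gy


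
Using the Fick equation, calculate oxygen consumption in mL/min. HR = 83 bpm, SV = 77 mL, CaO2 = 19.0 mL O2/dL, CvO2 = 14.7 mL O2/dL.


CO = HR*SV = 83*77/1000 = 6.391 L/min
a-v O2 diff = 19.0 - 14.7 = 4.3 mL/dL
VO2 = CO * (CaO2-CvO2) * 10 dL/L
VO2 = 6.391 * 4.3 * 10
VO2 = 274.8 mL/min


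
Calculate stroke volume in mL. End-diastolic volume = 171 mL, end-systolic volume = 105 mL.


SV = EDV - ESV
SV = 171 - 105
SV = 66 mL


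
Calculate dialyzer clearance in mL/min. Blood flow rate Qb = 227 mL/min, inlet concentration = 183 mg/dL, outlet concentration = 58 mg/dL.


K = Qb * (Cb_in - Cb_out) / Cb_in
K = 227 * (183 - 58) / 183
K = 155.1 mL/min


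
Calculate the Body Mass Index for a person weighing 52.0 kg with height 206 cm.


BMI = weight / height^2
height = 206 cm = 2.06 m
BMI = 52.0 / 2.06^2
BMI = 12.25 kg/m^2


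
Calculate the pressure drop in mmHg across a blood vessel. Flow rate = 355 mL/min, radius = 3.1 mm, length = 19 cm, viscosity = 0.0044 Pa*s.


dP = 8*mu*L*Q / (pi*r^4)
Q = 355 mL/min = 5.91667e-06 m^3/s
dP = 136.388 Pa = 136.388 / 133.322 mmHg = 1.023 mmHg


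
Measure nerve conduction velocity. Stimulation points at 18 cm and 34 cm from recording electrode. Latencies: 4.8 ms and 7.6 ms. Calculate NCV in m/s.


Distance = (34 - 18) / 100 = 0.16 m
dt = (7.6 - 4.8) / 1000 = 0.0028 s
NCV = dist / dt = 57.14 m/s


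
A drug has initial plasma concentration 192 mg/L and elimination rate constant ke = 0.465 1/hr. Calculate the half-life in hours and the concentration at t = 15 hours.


t_half = ln(2) / ke = 0.693147 / 0.465 = 1.491 hr
C(t) = C0 * exp(-ke*t) = 192 * exp(-0.465*15)
C(15) = 0.1795 mg/L


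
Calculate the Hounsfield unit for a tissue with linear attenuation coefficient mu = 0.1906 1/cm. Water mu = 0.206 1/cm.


HU = ((mu_tissue - mu_water) / mu_water) * 1000
HU = ((0.1906 - 0.206) / 0.206) * 1000
HU = -74.76


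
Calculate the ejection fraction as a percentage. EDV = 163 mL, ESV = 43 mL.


SV = EDV - ESV = 163 - 43 = 120 mL
EF = SV/EDV * 100 = 120/163 * 100
EF = 73.62%


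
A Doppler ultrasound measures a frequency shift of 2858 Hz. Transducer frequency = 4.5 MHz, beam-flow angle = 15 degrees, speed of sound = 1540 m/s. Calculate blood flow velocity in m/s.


v = fd * c / (2 * f0 * cos(theta))
v = 2858 * 1540 / (2 * 4.5000e+06 * cos(15))
v = 0.5063 m/s


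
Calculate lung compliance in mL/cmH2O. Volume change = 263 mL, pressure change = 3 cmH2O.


C = dV / dP
C = 263 / 3
C = 87.67 mL/cmH2O


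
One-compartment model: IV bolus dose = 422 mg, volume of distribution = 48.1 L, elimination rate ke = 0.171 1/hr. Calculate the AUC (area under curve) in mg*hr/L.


C0 = Dose/Vd = 422/48.1 = 8.77339 mg/L
AUC = C0/ke = 8.77339/0.171
AUC = 51.31 mg*hr/L


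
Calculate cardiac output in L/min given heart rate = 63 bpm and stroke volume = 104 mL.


CO = HR * SV
CO = 63 * 104 / 1000
CO = 6.552 L/min


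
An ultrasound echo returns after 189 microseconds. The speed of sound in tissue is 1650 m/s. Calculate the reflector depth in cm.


depth = c * t / 2
t = 189 us = 1.8900e-04 s
depth = 1650 * 1.8900e-04 / 2
depth = 0.155925 m = 15.5925 cm


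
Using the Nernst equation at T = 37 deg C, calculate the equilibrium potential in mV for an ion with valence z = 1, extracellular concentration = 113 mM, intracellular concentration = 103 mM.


E = (RT/(zF)) * ln(C_out/C_in)
T = 37 + 273.15 = 310.15 K
E = (8.314 * 310.15 / (1 * 96485)) * ln(113/103)
E = 2.476 mV


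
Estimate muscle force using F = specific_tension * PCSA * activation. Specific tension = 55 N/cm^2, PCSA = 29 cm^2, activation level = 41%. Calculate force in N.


F = sigma * PCSA * activation
F = 55 * 29 * 0.41
F = 653.9 N


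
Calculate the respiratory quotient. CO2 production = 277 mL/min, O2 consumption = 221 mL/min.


RQ = VCO2 / VO2
RQ = 277 / 221
RQ = 1.253


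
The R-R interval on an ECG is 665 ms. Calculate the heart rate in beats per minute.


HR = 60 / RR_interval(s)
RR = 665 ms = 0.665 s
HR = 60 / 0.665 = 90.23 bpm


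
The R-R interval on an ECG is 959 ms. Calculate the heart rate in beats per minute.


HR = 60 / RR_interval(s)
RR = 959 ms = 0.959 s
HR = 60 / 0.959 = 62.57 bpm


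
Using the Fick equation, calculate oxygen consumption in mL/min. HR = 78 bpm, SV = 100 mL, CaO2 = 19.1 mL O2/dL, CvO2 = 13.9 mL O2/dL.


CO = HR*SV = 78*100/1000 = 7.8 L/min
a-v O2 diff = 19.1 - 13.9 = 5.2 mL/dL
VO2 = CO * (CaO2-CvO2) * 10 dL/L
VO2 = 7.8 * 5.2 * 10
VO2 = 405.6 mL/min


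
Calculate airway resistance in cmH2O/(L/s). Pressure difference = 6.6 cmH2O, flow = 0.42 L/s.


R = dP / flow
R = 6.6 / 0.42
R = 15.71 cmH2O/(L/s)


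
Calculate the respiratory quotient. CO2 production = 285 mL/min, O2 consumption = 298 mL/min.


RQ = VCO2 / VO2
RQ = 285 / 298
RQ = 0.9564


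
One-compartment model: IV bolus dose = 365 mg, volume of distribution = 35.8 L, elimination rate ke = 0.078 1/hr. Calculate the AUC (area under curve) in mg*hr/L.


C0 = Dose/Vd = 365/35.8 = 10.1955 mg/L
AUC = C0/ke = 10.1955/0.078
AUC = 130.7 mg*hr/L


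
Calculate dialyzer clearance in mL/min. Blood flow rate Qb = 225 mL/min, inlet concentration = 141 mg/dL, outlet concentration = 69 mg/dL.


K = Qb * (Cb_in - Cb_out) / Cb_in
K = 225 * (141 - 69) / 141
K = 114.9 mL/min


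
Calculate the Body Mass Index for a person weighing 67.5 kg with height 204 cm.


BMI = weight / height^2
height = 204 cm = 2.04 m
BMI = 67.5 / 2.04^2
BMI = 16.22 kg/m^2


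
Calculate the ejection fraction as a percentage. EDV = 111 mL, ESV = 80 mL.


SV = EDV - ESV = 111 - 80 = 31 mL
EF = SV/EDV * 100 = 31/111 * 100
EF = 27.93%


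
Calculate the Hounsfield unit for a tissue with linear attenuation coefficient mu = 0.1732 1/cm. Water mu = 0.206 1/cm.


HU = ((mu_tissue - mu_water) / mu_water) * 1000
HU = ((0.1732 - 0.206) / 0.206) * 1000
HU = -159.2


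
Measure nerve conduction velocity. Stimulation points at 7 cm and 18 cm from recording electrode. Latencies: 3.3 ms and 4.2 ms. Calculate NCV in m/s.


Distance = (18 - 7) / 100 = 0.11 m
dt = (4.2 - 3.3) / 1000 = 9.0000e-04 s
NCV = dist / dt = 122.2 m/s


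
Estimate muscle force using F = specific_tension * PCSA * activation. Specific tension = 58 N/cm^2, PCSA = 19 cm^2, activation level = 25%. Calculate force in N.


F = sigma * PCSA * activation
F = 58 * 19 * 0.25
F = 275.5 N


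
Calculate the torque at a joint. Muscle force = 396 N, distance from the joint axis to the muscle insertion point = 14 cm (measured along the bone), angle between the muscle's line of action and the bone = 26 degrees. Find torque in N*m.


Torque = F * d * sin(theta)   (moment arm = d*sin(theta))
d = 14 cm = 0.14 m
Torque = 396 * 0.14 * sin(26)
Torque = 24.3 N*m


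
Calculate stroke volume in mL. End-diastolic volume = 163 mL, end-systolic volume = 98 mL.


SV = EDV - ESV
SV = 163 - 98
SV = 65 mL


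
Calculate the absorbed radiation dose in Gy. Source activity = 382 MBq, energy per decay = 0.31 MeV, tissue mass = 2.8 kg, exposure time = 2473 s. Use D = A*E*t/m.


A = 382 MBq = 3.8200e+08 Bq
E = 0.31 MeV = 4.9662e-14 J
D = A*E*t/m = 3.8200e+08*4.9662e-14*2473/2.8
D = 0.01676 Gy


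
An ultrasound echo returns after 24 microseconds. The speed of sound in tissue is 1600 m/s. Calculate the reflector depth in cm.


depth = c * t / 2
t = 24 us = 2.4000e-05 s
depth = 1600 * 2.4000e-05 / 2
depth = 0.0192 m = 1.92 cm


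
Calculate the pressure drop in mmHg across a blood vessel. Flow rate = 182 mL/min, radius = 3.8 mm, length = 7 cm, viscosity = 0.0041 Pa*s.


dP = 8*mu*L*Q / (pi*r^4)
Q = 182 mL/min = 3.03333e-06 m^3/s
dP = 10.6318 Pa = 10.6318 / 133.322 mmHg = 0.07975 mmHg


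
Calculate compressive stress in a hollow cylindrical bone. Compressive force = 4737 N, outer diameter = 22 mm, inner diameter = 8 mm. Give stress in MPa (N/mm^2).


A = pi*(r_o^2 - r_i^2)
r_o = 11 mm, r_i = 4 mm
A = 329.867 mm^2
sigma = F/A = 4737 / 329.867
sigma = 14.36 MPa


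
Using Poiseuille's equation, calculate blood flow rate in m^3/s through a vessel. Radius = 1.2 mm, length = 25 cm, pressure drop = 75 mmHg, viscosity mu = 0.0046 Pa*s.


Q = pi*r^4*dP / (8*mu*L)
r = 0.0012 m, L = 0.25 m
dP = 75 mmHg = 9999.15 Pa
Q = 7.0803e-06 m^3/s


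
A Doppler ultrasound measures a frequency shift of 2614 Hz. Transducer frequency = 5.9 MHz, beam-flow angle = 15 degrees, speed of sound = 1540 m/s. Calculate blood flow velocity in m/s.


v = fd * c / (2 * f0 * cos(theta))
v = 2614 * 1540 / (2 * 5.9000e+06 * cos(15))
v = 0.3532 m/s


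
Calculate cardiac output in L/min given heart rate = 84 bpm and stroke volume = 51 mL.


CO = HR * SV
CO = 84 * 51 / 1000
CO = 4.284 L/min


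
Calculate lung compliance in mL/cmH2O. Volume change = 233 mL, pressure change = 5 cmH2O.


C = dV / dP
C = 233 / 5
C = 46.6 mL/cmH2O


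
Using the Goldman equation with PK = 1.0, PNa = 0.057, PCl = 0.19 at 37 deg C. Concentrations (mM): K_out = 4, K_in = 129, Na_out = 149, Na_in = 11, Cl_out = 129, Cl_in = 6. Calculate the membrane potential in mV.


Vm = (RT/F)*ln((PK*Ko + PNa*Nao + PCl*Cli)/(PK*Ki + PNa*Nai + PCl*Clo))
Numer = 13.633, Denom = 154.137
Vm = -64.82 mV


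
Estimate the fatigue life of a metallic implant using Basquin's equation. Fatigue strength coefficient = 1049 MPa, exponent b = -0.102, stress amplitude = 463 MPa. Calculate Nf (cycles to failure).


sigma_a = sigma_f' * (2Nf)^b
2Nf = (sigma_a/sigma_f')^(1/b)
2Nf = (463/1049)^(1/-0.102)
2Nf = 3035.9806
Nf = 1518


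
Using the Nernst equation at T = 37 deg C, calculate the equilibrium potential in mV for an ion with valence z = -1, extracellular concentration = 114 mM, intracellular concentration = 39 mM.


E = (RT/(zF)) * ln(C_out/C_in)
T = 37 + 273.15 = 310.15 K
E = (8.314 * 310.15 / (-1 * 96485)) * ln(114/39)
E = -28.67 mV


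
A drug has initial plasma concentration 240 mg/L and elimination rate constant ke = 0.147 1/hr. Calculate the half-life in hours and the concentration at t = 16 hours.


t_half = ln(2) / ke = 0.693147 / 0.147 = 4.715 hr
C(t) = C0 * exp(-ke*t) = 240 * exp(-0.147*16)
C(16) = 22.84 mg/L


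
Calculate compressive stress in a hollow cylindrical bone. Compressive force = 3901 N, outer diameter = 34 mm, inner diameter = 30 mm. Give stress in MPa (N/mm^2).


A = pi*(r_o^2 - r_i^2)
r_o = 17 mm, r_i = 15 mm
A = 201.062 mm^2
sigma = F/A = 3901 / 201.062
sigma = 19.4 MPa


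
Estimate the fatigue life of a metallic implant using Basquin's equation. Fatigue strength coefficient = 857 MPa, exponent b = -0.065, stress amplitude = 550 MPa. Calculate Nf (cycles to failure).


sigma_a = sigma_f' * (2Nf)^b
2Nf = (sigma_a/sigma_f')^(1/b)
2Nf = (550/857)^(1/-0.065)
2Nf = 919.08543
Nf = 459.5


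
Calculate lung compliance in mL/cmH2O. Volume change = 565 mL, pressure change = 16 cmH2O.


C = dV / dP
C = 565 / 16
C = 35.31 mL/cmH2O


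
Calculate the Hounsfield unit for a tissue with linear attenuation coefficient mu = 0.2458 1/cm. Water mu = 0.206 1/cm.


HU = ((mu_tissue - mu_water) / mu_water) * 1000
HU = ((0.2458 - 0.206) / 0.206) * 1000
HU = 193.2


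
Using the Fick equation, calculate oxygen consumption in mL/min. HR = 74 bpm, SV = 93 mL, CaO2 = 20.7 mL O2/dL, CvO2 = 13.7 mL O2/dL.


CO = HR*SV = 74*93/1000 = 6.882 L/min
a-v O2 diff = 20.7 - 13.7 = 7 mL/dL
VO2 = CO * (CaO2-CvO2) * 10 dL/L
VO2 = 6.882 * 7 * 10
VO2 = 481.7 mL/min


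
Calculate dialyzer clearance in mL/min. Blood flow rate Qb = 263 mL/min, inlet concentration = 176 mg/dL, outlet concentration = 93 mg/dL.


K = Qb * (Cb_in - Cb_out) / Cb_in
K = 263 * (176 - 93) / 176
K = 124 mL/min


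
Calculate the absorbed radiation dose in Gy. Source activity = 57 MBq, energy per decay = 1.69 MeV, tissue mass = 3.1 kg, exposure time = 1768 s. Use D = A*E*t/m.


A = 57 MBq = 5.7000e+07 Bq
E = 1.69 MeV = 2.70738e-13 J
D = A*E*t/m = 5.7000e+07*2.70738e-13*1768/3.1
D = 0.008801 Gy


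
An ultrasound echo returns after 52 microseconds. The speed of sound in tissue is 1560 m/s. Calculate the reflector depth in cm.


depth = c * t / 2
t = 52 us = 5.2000e-05 s
depth = 1560 * 5.2000e-05 / 2
depth = 0.04056 m = 4.056 cm


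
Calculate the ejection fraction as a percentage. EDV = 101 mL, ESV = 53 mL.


SV = EDV - ESV = 101 - 53 = 48 mL
EF = SV/EDV * 100 = 48/101 * 100
EF = 47.52%


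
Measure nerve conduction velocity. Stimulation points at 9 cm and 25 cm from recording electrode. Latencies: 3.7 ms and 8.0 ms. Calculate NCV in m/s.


Distance = (25 - 9) / 100 = 0.16 m
dt = (8.0 - 3.7) / 1000 = 0.0043 s
NCV = dist / dt = 37.21 m/s


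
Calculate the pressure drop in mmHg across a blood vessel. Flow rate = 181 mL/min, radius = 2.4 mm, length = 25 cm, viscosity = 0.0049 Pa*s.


dP = 8*mu*L*Q / (pi*r^4)
Q = 181 mL/min = 3.01667e-06 m^3/s
dP = 283.634 Pa = 283.634 / 133.322 mmHg = 2.127 mmHg


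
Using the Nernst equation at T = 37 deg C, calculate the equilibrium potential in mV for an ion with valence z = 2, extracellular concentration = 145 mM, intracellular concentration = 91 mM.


E = (RT/(zF)) * ln(C_out/C_in)
T = 37 + 273.15 = 310.15 K
E = (8.314 * 310.15 / (2 * 96485)) * ln(145/91)
E = 6.225 mV


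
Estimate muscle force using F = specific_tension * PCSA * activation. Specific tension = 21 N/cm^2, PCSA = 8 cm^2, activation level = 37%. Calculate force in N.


F = sigma * PCSA * activation
F = 21 * 8 * 0.37
F = 62.16 N


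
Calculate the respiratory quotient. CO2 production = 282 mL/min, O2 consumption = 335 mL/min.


RQ = VCO2 / VO2
RQ = 282 / 335
RQ = 0.8418


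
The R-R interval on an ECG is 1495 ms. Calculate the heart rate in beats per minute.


HR = 60 / RR_interval(s)
RR = 1495 ms = 1.495 s
HR = 60 / 1.495 = 40.13 bpm


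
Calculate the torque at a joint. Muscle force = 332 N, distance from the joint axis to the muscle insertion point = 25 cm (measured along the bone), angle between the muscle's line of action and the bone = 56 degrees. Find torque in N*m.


Torque = F * d * sin(theta)   (moment arm = d*sin(theta))
d = 25 cm = 0.25 m
Torque = 332 * 0.25 * sin(56)
Torque = 68.81 N*m


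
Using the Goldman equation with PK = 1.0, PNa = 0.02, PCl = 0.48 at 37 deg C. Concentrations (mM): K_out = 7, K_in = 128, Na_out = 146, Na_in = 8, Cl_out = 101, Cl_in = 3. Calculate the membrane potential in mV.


Vm = (RT/F)*ln((PK*Ko + PNa*Nao + PCl*Cli)/(PK*Ki + PNa*Nai + PCl*Clo))
Numer = 11.36, Denom = 176.64
Vm = -73.33 mV


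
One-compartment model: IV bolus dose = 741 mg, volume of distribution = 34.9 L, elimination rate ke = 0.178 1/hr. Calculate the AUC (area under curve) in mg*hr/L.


C0 = Dose/Vd = 741/34.9 = 21.2321 mg/L
AUC = C0/ke = 21.2321/0.178
AUC = 119.3 mg*hr/L


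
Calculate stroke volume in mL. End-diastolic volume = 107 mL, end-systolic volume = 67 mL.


SV = EDV - ESV
SV = 107 - 67
SV = 40 mL


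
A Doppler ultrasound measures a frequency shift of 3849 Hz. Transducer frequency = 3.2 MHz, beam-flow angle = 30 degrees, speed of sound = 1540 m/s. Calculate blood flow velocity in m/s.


v = fd * c / (2 * f0 * cos(theta))
v = 3849 * 1540 / (2 * 3.2000e+06 * cos(30))
v = 1.069 m/s


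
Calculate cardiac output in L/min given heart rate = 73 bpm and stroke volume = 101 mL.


CO = HR * SV
CO = 73 * 101 / 1000
CO = 7.373 L/min


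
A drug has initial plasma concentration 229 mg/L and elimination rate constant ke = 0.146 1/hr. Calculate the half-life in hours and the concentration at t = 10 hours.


t_half = ln(2) / ke = 0.693147 / 0.146 = 4.748 hr
C(t) = C0 * exp(-ke*t) = 229 * exp(-0.146*10)
C(10) = 53.18 mg/L


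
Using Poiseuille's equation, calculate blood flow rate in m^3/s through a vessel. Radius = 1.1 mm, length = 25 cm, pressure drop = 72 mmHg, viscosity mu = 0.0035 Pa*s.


Q = pi*r^4*dP / (8*mu*L)
r = 0.0011 m, L = 0.25 m
dP = 72 mmHg = 9599.184 Pa
Q = 6.3075e-06 m^3/s


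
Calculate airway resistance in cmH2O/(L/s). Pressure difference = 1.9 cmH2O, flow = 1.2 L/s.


R = dP / flow
R = 1.9 / 1.2
R = 1.583 cmH2O/(L/s)


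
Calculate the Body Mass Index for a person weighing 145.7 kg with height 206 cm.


BMI = weight / height^2
height = 206 cm = 2.06 m
BMI = 145.7 / 2.06^2
BMI = 34.33 kg/m^2


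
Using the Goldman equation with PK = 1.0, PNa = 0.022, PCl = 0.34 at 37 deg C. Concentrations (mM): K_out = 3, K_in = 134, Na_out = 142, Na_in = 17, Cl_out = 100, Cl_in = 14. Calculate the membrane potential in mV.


Vm = (RT/F)*ln((PK*Ko + PNa*Nao + PCl*Cli)/(PK*Ki + PNa*Nai + PCl*Clo))
Numer = 10.884, Denom = 168.374
Vm = -73.2 mV


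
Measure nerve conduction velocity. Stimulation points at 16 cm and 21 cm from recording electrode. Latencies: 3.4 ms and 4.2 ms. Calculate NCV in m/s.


Distance = (21 - 16) / 100 = 0.05 m
dt = (4.2 - 3.4) / 1000 = 8.0000e-04 s
NCV = dist / dt = 62.5 m/s


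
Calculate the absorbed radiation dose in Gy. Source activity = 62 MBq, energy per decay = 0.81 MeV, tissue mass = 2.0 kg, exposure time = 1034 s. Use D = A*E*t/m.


A = 62 MBq = 6.2000e+07 Bq
E = 0.81 MeV = 1.29762e-13 J
D = A*E*t/m = 6.2000e+07*1.29762e-13*1034/2.0
D = 0.004159 Gy


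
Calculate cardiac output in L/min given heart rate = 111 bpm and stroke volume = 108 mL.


CO = HR * SV
CO = 111 * 108 / 1000
CO = 11.99 L/min


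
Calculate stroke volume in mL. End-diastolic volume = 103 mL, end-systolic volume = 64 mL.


SV = EDV - ESV
SV = 103 - 64
SV = 39 mL


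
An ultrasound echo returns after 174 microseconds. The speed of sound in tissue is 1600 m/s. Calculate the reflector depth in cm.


depth = c * t / 2
t = 174 us = 1.7400e-04 s
depth = 1600 * 1.7400e-04 / 2
depth = 0.1392 m = 13.92 cm


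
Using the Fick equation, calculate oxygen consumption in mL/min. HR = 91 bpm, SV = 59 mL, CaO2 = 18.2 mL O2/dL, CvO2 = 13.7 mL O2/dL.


CO = HR*SV = 91*59/1000 = 5.369 L/min
a-v O2 diff = 18.2 - 13.7 = 4.5 mL/dL
VO2 = CO * (CaO2-CvO2) * 10 dL/L
VO2 = 5.369 * 4.5 * 10
VO2 = 241.6 mL/min


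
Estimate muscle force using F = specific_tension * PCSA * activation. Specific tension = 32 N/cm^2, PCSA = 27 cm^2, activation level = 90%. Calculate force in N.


F = sigma * PCSA * activation
F = 32 * 27 * 0.9
F = 777.6 N


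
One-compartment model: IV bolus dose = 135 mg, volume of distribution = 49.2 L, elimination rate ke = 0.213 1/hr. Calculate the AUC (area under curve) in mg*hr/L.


C0 = Dose/Vd = 135/49.2 = 2.7439 mg/L
AUC = C0/ke = 2.7439/0.213
AUC = 12.88 mg*hr/L


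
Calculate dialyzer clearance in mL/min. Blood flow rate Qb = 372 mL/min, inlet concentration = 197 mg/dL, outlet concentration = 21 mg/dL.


K = Qb * (Cb_in - Cb_out) / Cb_in
K = 372 * (197 - 21) / 197
K = 332.3 mL/min


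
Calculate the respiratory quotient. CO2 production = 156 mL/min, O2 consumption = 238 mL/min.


RQ = VCO2 / VO2
RQ = 156 / 238
RQ = 0.6555


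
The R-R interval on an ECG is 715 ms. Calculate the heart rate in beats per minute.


HR = 60 / RR_interval(s)
RR = 715 ms = 0.715 s
HR = 60 / 0.715 = 83.92 bpm


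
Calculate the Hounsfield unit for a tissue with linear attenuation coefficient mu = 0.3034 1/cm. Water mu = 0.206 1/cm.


HU = ((mu_tissue - mu_water) / mu_water) * 1000
HU = ((0.3034 - 0.206) / 0.206) * 1000
HU = 472.8


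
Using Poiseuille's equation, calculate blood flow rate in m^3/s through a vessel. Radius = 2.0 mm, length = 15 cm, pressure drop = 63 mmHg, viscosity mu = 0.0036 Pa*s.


Q = pi*r^4*dP / (8*mu*L)
r = 0.002 m, L = 0.15 m
dP = 63 mmHg = 8399.286 Pa
Q = 9.7730e-05 m^3/s


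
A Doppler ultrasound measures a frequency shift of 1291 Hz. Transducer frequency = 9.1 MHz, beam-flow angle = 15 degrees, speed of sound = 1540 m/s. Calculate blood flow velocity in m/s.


v = fd * c / (2 * f0 * cos(theta))
v = 1291 * 1540 / (2 * 9.1000e+06 * cos(15))
v = 0.1131 m/s


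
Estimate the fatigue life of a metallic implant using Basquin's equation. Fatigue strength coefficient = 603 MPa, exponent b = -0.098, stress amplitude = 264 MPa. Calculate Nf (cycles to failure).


sigma_a = sigma_f' * (2Nf)^b
2Nf = (sigma_a/sigma_f')^(1/b)
2Nf = (264/603)^(1/-0.098)
2Nf = 4574.4688
Nf = 2287


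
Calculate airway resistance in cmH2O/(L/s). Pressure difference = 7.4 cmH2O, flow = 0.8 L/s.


R = dP / flow
R = 7.4 / 0.8
R = 9.25 cmH2O/(L/s)


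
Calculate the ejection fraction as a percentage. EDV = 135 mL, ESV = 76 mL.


SV = EDV - ESV = 135 - 76 = 59 mL
EF = SV/EDV * 100 = 59/135 * 100
EF = 43.7%


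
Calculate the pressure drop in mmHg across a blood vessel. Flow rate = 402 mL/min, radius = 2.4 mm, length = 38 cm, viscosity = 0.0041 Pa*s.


dP = 8*mu*L*Q / (pi*r^4)
Q = 402 mL/min = 6.7e-06 m^3/s
dP = 801.193 Pa = 801.193 / 133.322 mmHg = 6.009 mmHg


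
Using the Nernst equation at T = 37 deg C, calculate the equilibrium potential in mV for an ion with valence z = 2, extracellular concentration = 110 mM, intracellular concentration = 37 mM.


E = (RT/(zF)) * ln(C_out/C_in)
T = 37 + 273.15 = 310.15 K
E = (8.314 * 310.15 / (2 * 96485)) * ln(110/37)
E = 14.56 mV


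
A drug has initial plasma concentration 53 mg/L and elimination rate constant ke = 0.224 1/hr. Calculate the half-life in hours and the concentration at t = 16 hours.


t_half = ln(2) / ke = 0.693147 / 0.224 = 3.094 hr
C(t) = C0 * exp(-ke*t) = 53 * exp(-0.224*16)
C(16) = 1.472 mg/L


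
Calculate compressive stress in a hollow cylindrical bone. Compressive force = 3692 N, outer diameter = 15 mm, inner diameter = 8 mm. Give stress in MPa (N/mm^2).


A = pi*(r_o^2 - r_i^2)
r_o = 7.5 mm, r_i = 4 mm
A = 126.449 mm^2
sigma = F/A = 3692 / 126.449
sigma = 29.2 MPa


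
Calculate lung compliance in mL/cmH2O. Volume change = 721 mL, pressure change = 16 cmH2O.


C = dV / dP
C = 721 / 16
C = 45.06 mL/cmH2O


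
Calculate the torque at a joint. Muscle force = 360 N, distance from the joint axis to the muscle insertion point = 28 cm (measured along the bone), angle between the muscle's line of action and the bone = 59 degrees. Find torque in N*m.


Torque = F * d * sin(theta)   (moment arm = d*sin(theta))
d = 28 cm = 0.28 m
Torque = 360 * 0.28 * sin(59)
Torque = 86.4 N*m


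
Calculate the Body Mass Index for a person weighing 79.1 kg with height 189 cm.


BMI = weight / height^2
height = 189 cm = 1.89 m
BMI = 79.1 / 1.89^2
BMI = 22.14 kg/m^2


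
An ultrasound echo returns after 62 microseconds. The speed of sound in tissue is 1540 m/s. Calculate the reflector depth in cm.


depth = c * t / 2
t = 62 us = 6.2000e-05 s
depth = 1540 * 6.2000e-05 / 2
depth = 0.04774 m = 4.774 cm


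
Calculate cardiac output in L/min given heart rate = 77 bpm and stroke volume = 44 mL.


CO = HR * SV
CO = 77 * 44 / 1000
CO = 3.388 L/min


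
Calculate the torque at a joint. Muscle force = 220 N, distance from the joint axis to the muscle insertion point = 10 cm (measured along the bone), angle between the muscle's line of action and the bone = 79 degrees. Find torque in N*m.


Torque = F * d * sin(theta)   (moment arm = d*sin(theta))
d = 10 cm = 0.1 m
Torque = 220 * 0.1 * sin(79)
Torque = 21.6 N*m


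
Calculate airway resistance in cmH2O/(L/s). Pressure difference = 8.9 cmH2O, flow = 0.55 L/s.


R = dP / flow
R = 8.9 / 0.55
R = 16.18 cmH2O/(L/s)


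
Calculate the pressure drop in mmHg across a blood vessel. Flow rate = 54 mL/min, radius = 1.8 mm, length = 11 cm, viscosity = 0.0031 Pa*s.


dP = 8*mu*L*Q / (pi*r^4)
Q = 54 mL/min = 9e-07 m^3/s
dP = 74.447 Pa = 74.447 / 133.322 mmHg = 0.5584 mmHg


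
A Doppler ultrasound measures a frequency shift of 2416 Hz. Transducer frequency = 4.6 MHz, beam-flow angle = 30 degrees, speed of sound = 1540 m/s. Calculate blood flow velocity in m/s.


v = fd * c / (2 * f0 * cos(theta))
v = 2416 * 1540 / (2 * 4.6000e+06 * cos(30))
v = 0.467 m/s


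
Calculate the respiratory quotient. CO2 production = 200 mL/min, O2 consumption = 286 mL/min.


RQ = VCO2 / VO2
RQ = 200 / 286
RQ = 0.6993


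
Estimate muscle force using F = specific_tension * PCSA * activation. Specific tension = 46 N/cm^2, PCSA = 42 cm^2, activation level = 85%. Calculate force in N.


F = sigma * PCSA * activation
F = 46 * 42 * 0.85
F = 1642 N


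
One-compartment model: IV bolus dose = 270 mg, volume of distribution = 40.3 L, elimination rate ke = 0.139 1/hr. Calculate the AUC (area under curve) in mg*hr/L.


C0 = Dose/Vd = 270/40.3 = 6.69975 mg/L
AUC = C0/ke = 6.69975/0.139
AUC = 48.2 mg*hr/L


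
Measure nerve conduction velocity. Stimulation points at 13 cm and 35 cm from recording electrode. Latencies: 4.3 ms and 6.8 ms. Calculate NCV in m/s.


Distance = (35 - 13) / 100 = 0.22 m
dt = (6.8 - 4.3) / 1000 = 0.0025 s
NCV = dist / dt = 88 m/s


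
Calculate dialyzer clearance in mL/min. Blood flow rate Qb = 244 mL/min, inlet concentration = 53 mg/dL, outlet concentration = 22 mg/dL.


K = Qb * (Cb_in - Cb_out) / Cb_in
K = 244 * (53 - 22) / 53
K = 142.7 mL/min


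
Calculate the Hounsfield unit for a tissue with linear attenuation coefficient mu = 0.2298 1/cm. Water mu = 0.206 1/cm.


HU = ((mu_tissue - mu_water) / mu_water) * 1000
HU = ((0.2298 - 0.206) / 0.206) * 1000
HU = 115.5


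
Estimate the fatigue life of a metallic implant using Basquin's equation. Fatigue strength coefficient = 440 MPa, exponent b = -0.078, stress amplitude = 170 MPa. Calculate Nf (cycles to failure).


sigma_a = sigma_f' * (2Nf)^b
2Nf = (sigma_a/sigma_f')^(1/b)
2Nf = (170/440)^(1/-0.078)
2Nf = 197205.92
Nf = 9.86e+04


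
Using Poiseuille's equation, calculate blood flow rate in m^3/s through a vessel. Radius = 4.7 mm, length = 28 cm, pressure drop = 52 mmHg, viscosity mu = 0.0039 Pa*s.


Q = pi*r^4*dP / (8*mu*L)
r = 0.0047 m, L = 0.28 m
dP = 52 mmHg = 6932.744 Pa
Q = 0.001217 m^3/s


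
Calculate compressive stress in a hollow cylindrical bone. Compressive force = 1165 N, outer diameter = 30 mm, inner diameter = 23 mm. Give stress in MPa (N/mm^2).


A = pi*(r_o^2 - r_i^2)
r_o = 15 mm, r_i = 11.5 mm
A = 291.383 mm^2
sigma = F/A = 1165 / 291.383
sigma = 3.998 MPa


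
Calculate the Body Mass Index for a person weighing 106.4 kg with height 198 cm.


BMI = weight / height^2
height = 198 cm = 1.98 m
BMI = 106.4 / 1.98^2
BMI = 27.14 kg/m^2


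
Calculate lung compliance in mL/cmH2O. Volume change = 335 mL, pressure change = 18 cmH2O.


C = dV / dP
C = 335 / 18
C = 18.61 mL/cmH2O


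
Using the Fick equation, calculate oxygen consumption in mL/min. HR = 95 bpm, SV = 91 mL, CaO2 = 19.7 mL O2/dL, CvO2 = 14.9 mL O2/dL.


CO = HR*SV = 95*91/1000 = 8.645 L/min
a-v O2 diff = 19.7 - 14.9 = 4.8 mL/dL
VO2 = CO * (CaO2-CvO2) * 10 dL/L
VO2 = 8.645 * 4.8 * 10
VO2 = 415 mL/min


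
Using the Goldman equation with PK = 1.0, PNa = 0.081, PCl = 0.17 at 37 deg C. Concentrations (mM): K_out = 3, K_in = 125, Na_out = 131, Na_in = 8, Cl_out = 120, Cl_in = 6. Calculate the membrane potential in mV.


Vm = (RT/F)*ln((PK*Ko + PNa*Nao + PCl*Cli)/(PK*Ki + PNa*Nai + PCl*Clo))
Numer = 14.631, Denom = 146.048
Vm = -61.49 mV


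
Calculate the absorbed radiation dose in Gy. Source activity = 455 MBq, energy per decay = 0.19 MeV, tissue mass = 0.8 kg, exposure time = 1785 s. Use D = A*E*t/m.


A = 455 MBq = 4.5500e+08 Bq
E = 0.19 MeV = 3.0438e-14 J
D = A*E*t/m = 4.5500e+08*3.0438e-14*1785/0.8
D = 0.0309 Gy


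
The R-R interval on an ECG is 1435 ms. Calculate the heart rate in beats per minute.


HR = 60 / RR_interval(s)
RR = 1435 ms = 1.435 s
HR = 60 / 1.435 = 41.81 bpm


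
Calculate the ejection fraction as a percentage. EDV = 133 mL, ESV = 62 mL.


SV = EDV - ESV = 133 - 62 = 71 mL
EF = SV/EDV * 100 = 71/133 * 100
EF = 53.38%


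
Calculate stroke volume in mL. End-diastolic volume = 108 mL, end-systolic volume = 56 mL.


SV = EDV - ESV
SV = 108 - 56
SV = 52 mL


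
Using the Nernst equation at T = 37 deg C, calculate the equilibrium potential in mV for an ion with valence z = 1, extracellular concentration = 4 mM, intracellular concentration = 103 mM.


E = (RT/(zF)) * ln(C_out/C_in)
T = 37 + 273.15 = 310.15 K
E = (8.314 * 310.15 / (1 * 96485)) * ln(4/103)
E = -86.82 mV


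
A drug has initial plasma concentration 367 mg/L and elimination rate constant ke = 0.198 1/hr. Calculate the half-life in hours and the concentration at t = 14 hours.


t_half = ln(2) / ke = 0.693147 / 0.198 = 3.501 hr
C(t) = C0 * exp(-ke*t) = 367 * exp(-0.198*14)
C(14) = 22.95 mg/L


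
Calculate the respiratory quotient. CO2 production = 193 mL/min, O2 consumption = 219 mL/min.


RQ = VCO2 / VO2
RQ = 193 / 219
RQ = 0.8813


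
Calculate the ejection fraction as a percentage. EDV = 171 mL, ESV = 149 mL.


SV = EDV - ESV = 171 - 149 = 22 mL
EF = SV/EDV * 100 = 22/171 * 100
EF = 12.87%


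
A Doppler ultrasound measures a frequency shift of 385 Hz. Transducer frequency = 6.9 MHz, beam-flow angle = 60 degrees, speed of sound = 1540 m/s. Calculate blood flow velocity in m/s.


v = fd * c / (2 * f0 * cos(theta))
v = 385 * 1540 / (2 * 6.9000e+06 * cos(60))
v = 0.08593 m/s


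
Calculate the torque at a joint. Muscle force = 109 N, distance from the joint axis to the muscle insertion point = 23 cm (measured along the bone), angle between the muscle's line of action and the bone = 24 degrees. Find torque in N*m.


Torque = F * d * sin(theta)   (moment arm = d*sin(theta))
d = 23 cm = 0.23 m
Torque = 109 * 0.23 * sin(24)
Torque = 10.2 N*m


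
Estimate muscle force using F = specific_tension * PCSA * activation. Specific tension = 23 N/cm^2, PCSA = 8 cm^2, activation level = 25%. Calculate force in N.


F = sigma * PCSA * activation
F = 23 * 8 * 0.25
F = 46 N


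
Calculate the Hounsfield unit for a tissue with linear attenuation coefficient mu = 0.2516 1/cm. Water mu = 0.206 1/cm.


HU = ((mu_tissue - mu_water) / mu_water) * 1000
HU = ((0.2516 - 0.206) / 0.206) * 1000
HU = 221.4


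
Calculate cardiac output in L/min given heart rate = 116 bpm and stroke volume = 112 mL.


CO = HR * SV
CO = 116 * 112 / 1000
CO = 12.99 L/min


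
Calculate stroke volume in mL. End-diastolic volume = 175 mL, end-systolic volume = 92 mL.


SV = EDV - ESV
SV = 175 - 92
SV = 83 mL


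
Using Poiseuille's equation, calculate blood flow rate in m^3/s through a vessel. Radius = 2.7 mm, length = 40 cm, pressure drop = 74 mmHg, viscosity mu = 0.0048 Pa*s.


Q = pi*r^4*dP / (8*mu*L)
r = 0.0027 m, L = 0.4 m
dP = 74 mmHg = 9865.828 Pa
Q = 1.0724e-04 m^3/s


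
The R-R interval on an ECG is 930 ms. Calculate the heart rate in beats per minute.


HR = 60 / RR_interval(s)
RR = 930 ms = 0.93 s
HR = 60 / 0.93 = 64.52 bpm


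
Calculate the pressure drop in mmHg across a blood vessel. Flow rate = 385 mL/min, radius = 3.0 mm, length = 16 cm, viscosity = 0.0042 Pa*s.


dP = 8*mu*L*Q / (pi*r^4)
Q = 385 mL/min = 6.41667e-06 m^3/s
dP = 135.561 Pa = 135.561 / 133.322 mmHg = 1.017 mmHg


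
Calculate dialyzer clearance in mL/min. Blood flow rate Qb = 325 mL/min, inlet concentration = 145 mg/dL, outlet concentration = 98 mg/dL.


K = Qb * (Cb_in - Cb_out) / Cb_in
K = 325 * (145 - 98) / 145
K = 105.3 mL/min


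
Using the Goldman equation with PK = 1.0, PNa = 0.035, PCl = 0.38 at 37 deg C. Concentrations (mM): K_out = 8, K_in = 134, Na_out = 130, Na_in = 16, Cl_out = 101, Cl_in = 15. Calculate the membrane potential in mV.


Vm = (RT/F)*ln((PK*Ko + PNa*Nao + PCl*Cli)/(PK*Ki + PNa*Nai + PCl*Clo))
Numer = 18.25, Denom = 172.94
Vm = -60.1 mV


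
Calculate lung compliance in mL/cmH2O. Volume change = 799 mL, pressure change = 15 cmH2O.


C = dV / dP
C = 799 / 15
C = 53.27 mL/cmH2O


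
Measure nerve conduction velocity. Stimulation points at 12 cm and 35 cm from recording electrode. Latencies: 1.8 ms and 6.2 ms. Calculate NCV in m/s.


Distance = (35 - 12) / 100 = 0.23 m
dt = (6.2 - 1.8) / 1000 = 0.0044 s
NCV = dist / dt = 52.27 m/s


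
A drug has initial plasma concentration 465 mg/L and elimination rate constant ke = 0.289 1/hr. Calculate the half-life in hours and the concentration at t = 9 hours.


t_half = ln(2) / ke = 0.693147 / 0.289 = 2.398 hr
C(t) = C0 * exp(-ke*t) = 465 * exp(-0.289*9)
C(9) = 34.5 mg/L


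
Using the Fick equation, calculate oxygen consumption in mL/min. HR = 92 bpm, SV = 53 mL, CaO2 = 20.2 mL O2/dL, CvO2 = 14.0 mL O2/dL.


CO = HR*SV = 92*53/1000 = 4.876 L/min
a-v O2 diff = 20.2 - 14.0 = 6.2 mL/dL
VO2 = CO * (CaO2-CvO2) * 10 dL/L
VO2 = 4.876 * 6.2 * 10
VO2 = 302.3 mL/min


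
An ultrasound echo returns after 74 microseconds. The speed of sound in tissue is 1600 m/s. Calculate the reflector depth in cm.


depth = c * t / 2
t = 74 us = 7.4000e-05 s
depth = 1600 * 7.4000e-05 / 2
depth = 0.0592 m = 5.92 cm


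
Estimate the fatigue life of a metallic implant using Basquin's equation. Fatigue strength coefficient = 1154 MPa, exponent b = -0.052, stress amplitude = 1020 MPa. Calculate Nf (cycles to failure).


sigma_a = sigma_f' * (2Nf)^b
2Nf = (sigma_a/sigma_f')^(1/b)
2Nf = (1020/1154)^(1/-0.052)
2Nf = 10.736869
Nf = 5.368


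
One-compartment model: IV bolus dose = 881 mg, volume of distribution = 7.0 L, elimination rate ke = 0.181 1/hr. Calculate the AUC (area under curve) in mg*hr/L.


C0 = Dose/Vd = 881/7.0 = 125.857 mg/L
AUC = C0/ke = 125.857/0.181
AUC = 695.3 mg*hr/L


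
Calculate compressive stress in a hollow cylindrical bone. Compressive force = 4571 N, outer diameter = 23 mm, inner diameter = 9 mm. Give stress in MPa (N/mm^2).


A = pi*(r_o^2 - r_i^2)
r_o = 11.5 mm, r_i = 4.5 mm
A = 351.858 mm^2
sigma = F/A = 4571 / 351.858
sigma = 12.99 MPa


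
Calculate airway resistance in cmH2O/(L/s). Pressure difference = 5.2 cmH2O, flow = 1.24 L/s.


R = dP / flow
R = 5.2 / 1.24
R = 4.194 cmH2O/(L/s)


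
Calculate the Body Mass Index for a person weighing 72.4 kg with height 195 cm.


BMI = weight / height^2
height = 195 cm = 1.95 m
BMI = 72.4 / 1.95^2
BMI = 19.04 kg/m^2


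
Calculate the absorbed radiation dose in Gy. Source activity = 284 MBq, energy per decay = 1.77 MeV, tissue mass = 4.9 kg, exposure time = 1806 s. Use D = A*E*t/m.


A = 284 MBq = 2.8400e+08 Bq
E = 1.77 MeV = 2.83554e-13 J
D = A*E*t/m = 2.8400e+08*2.83554e-13*1806/4.9
D = 0.02968 Gy


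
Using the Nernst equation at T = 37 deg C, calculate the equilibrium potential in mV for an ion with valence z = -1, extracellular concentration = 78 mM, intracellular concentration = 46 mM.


E = (RT/(zF)) * ln(C_out/C_in)
T = 37 + 273.15 = 310.15 K
E = (8.314 * 310.15 / (-1 * 96485)) * ln(78/46)
E = -14.11 mV


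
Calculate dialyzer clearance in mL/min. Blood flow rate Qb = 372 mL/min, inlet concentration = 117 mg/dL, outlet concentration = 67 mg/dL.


K = Qb * (Cb_in - Cb_out) / Cb_in
K = 372 * (117 - 67) / 117
K = 159 mL/min


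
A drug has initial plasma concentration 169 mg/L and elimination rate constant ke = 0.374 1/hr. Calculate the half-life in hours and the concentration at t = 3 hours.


t_half = ln(2) / ke = 0.693147 / 0.374 = 1.853 hr
C(t) = C0 * exp(-ke*t) = 169 * exp(-0.374*3)
C(3) = 55.03 mg/L


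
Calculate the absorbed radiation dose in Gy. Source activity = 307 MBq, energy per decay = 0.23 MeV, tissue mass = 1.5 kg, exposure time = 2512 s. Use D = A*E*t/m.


A = 307 MBq = 3.0700e+08 Bq
E = 0.23 MeV = 3.6846e-14 J
D = A*E*t/m = 3.0700e+08*3.6846e-14*2512/1.5
D = 0.01894 Gy


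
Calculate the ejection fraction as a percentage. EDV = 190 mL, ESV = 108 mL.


SV = EDV - ESV = 190 - 108 = 82 mL
EF = SV/EDV * 100 = 82/190 * 100
EF = 43.16%


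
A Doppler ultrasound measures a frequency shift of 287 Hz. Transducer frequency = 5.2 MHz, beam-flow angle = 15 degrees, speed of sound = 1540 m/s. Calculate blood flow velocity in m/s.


v = fd * c / (2 * f0 * cos(theta))
v = 287 * 1540 / (2 * 5.2000e+06 * cos(15))
v = 0.044 m/s


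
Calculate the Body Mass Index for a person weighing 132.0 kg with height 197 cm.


BMI = weight / height^2
height = 197 cm = 1.97 m
BMI = 132.0 / 1.97^2
BMI = 34.01 kg/m^2


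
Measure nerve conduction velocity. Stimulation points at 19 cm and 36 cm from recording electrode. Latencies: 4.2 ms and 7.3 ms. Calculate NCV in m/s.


Distance = (36 - 19) / 100 = 0.17 m
dt = (7.3 - 4.2) / 1000 = 0.0031 s
NCV = dist / dt = 54.84 m/s


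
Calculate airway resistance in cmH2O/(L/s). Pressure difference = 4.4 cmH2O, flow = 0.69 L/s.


R = dP / flow
R = 4.4 / 0.69
R = 6.377 cmH2O/(L/s)


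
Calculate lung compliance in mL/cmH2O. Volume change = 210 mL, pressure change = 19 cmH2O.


C = dV / dP
C = 210 / 19
C = 11.05 mL/cmH2O


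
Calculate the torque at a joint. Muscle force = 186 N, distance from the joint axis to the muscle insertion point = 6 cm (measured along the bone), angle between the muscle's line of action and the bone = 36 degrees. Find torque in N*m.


Torque = F * d * sin(theta)   (moment arm = d*sin(theta))
d = 6 cm = 0.06 m
Torque = 186 * 0.06 * sin(36)
Torque = 6.56 N*m


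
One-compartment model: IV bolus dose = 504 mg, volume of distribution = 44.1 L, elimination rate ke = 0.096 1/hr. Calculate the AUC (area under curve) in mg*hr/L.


C0 = Dose/Vd = 504/44.1 = 11.4286 mg/L
AUC = C0/ke = 11.4286/0.096
AUC = 119 mg*hr/L


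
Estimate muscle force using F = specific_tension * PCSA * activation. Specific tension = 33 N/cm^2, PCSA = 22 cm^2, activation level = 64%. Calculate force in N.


F = sigma * PCSA * activation
F = 33 * 22 * 0.64
F = 464.6 N


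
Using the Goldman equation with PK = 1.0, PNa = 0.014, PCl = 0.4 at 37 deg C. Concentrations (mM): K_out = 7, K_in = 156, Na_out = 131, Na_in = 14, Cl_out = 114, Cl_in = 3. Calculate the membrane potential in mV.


Vm = (RT/F)*ln((PK*Ko + PNa*Nao + PCl*Cli)/(PK*Ki + PNa*Nai + PCl*Clo))
Numer = 10.034, Denom = 201.796
Vm = -80.21 mV


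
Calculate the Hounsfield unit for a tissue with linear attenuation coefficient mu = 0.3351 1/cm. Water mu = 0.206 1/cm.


HU = ((mu_tissue - mu_water) / mu_water) * 1000
HU = ((0.3351 - 0.206) / 0.206) * 1000
HU = 626.7
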